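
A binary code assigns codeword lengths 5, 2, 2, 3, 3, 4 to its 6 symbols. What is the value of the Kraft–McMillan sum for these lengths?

With common denominator 2^5 = 32: Σ 2^(−ℓᵢ) = 1/32 + 8/32 + 8/32 + 4/32 + 4/32 + 2/32 = 27/32 = 0.84375.

0.84375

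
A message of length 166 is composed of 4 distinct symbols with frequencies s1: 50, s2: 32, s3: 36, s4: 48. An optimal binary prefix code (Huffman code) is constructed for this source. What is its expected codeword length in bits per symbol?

2 bits/symbol

Probabilities are the counts divided by 166.
Repeatedly combine the two least-probable nodes; the expected code length is the sum of the merged weights.
merge 16/83 + 18/83 → 34/83
merge 24/83 + 25/83 → 49/83
merge 34/83 + 49/83 → 1
L = 34/83 + 49/83 + 1 = 2 bits/symbol.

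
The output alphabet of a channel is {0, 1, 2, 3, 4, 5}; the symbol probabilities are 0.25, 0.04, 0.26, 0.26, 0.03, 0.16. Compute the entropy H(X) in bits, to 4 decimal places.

2.2711 bits

H = −Σ pᵢ log₂ pᵢ.
−0.25·log₂(0.25) = 0.5000
−0.04·log₂(0.04) = 0.1858
−0.26·log₂(0.26) = 0.5053
−0.26·log₂(0.26) = 0.5053
−0.03·log₂(0.03) = 0.1518
−0.16·log₂(0.16) = 0.4230
Sum ≈ 2.2711 → 2.2711 bits.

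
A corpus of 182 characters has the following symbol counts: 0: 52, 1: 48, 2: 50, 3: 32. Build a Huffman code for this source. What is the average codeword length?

2 bits/symbol

Probabilities are the counts divided by 182.
Repeatedly combine the two least-probable nodes; the expected code length is the sum of the merged weights.
merge 16/91 + 24/91 → 40/91
merge 25/91 + 2/7 → 51/91
merge 40/91 + 51/91 → 1
L = 40/91 + 51/91 + 1 = 2 bits/symbol.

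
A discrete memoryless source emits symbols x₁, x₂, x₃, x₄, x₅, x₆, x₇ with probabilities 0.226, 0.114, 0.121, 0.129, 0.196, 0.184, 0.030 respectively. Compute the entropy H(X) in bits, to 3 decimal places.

H = −Σ pᵢ log₂ pᵢ.
−0.226·log₂(0.226) = 0.4849
−0.114·log₂(0.114) = 0.3571
−0.121·log₂(0.121) = 0.3687
−0.129·log₂(0.129) = 0.3811
−0.196·log₂(0.196) = 0.4608
−0.184·log₂(0.184) = 0.4494
−0.030·log₂(0.030) = 0.1518
Sum ≈ 2.6538 → 2.654 bits.

2.654 bits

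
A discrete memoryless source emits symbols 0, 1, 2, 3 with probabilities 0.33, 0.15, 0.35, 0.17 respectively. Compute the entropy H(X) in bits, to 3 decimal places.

1.903 bits

H = −Σ pᵢ log₂ pᵢ.
−0.33·log₂(0.33) = 0.5278
−0.15·log₂(0.15) = 0.4105
−0.35·log₂(0.35) = 0.5301
−0.17·log₂(0.17) = 0.4346
Sum ≈ 1.9031 → 1.903 bits.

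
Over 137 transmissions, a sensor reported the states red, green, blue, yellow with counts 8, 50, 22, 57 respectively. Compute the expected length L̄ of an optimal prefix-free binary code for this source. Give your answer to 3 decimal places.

1.803 bits/symbol

Probabilities are the counts divided by 137.
Repeatedly combine the two least-probable nodes; the expected code length is the sum of the merged weights.
merge 8/137 + 22/137 → 30/137
merge 30/137 + 50/137 → 80/137
merge 57/137 + 80/137 → 1
L = 30/137 + 80/137 + 1 = 247/137 ≈ 1.803 bits/symbol.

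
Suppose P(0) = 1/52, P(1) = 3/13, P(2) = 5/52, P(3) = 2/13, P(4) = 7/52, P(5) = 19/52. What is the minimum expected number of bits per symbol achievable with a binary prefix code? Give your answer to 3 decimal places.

2.365 bits/symbol

Repeatedly combine the two least-probable nodes; the expected code length is the sum of the merged weights.
merge 1/52 + 5/52 → 3/26
merge 3/26 + 7/52 → 1/4
merge 2/13 + 3/13 → 5/13
merge 1/4 + 19/52 → 8/13
merge 5/13 + 8/13 → 1
L = 3/26 + 1/4 + 5/13 + 8/13 + 1 = 123/52 ≈ 2.365 bits/symbol.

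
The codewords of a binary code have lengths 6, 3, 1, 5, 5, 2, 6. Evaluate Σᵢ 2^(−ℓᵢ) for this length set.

0.96875

With common denominator 2^6 = 64: Σ 2^(−ℓᵢ) = 1/64 + 8/64 + 32/64 + 2/64 + 2/64 + 16/64 + 1/64 = 62/64 = 0.96875.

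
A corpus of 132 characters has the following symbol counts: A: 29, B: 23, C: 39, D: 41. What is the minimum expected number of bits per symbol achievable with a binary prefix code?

Probabilities are the counts divided by 132.
Repeatedly combine the two least-probable nodes; the expected code length is the sum of the merged weights.
merge 23/132 + 29/132 → 13/33
merge 13/44 + 41/132 → 20/33
merge 13/33 + 20/33 → 1
L = 13/33 + 20/33 + 1 = 2 bits/symbol.

2 bits/symbol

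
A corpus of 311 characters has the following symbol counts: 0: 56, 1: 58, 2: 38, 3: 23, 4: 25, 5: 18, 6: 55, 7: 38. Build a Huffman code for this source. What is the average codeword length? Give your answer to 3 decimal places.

2.945 bits/symbol

Probabilities are the counts divided by 311.
Repeatedly combine the two least-probable nodes; the expected code length is the sum of the merged weights.
merge 18/311 + 23/311 → 41/311
merge 25/311 + 38/311 → 63/311
merge 38/311 + 41/311 → 79/311
merge 55/311 + 56/311 → 111/311
merge 58/311 + 63/311 → 121/311
merge 79/311 + 111/311 → 190/311
merge 121/311 + 190/311 → 1
L = 41/311 + 63/311 + 79/311 + 111/311 + 121/311 + 190/311 + 1 = 916/311 ≈ 2.945 bits/symbol.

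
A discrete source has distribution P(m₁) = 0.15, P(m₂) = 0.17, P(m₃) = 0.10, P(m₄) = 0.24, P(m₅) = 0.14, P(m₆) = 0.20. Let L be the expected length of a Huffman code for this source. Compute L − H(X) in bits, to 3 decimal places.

0.027 bits

Entropy H = −Σ p log₂ p ≈ 2.5330 bits.
Huffman merges: 1/10+7/50→6/25; 3/20+17/100→8/25; 1/5+6/25→11/25; 6/25+8/25→14/25; 11/25+14/25→1. L = 64/25 ≈ 2.5600.
L − H = 2.5600 − 2.5330 = 0.027 bits.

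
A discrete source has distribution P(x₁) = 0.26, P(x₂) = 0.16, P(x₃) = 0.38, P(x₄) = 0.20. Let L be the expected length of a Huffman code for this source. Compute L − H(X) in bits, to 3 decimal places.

0.057 bits

Entropy H = −Σ p log₂ p ≈ 1.9231 bits.
Huffman merges: 4/25+1/5→9/25; 13/50+9/25→31/50; 19/50+31/50→1. L = 99/50 ≈ 1.9800.
L − H = 1.9800 − 1.9231 = 0.057 bits.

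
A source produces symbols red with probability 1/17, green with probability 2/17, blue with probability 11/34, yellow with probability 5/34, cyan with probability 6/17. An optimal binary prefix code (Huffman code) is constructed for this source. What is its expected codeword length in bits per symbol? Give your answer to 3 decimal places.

2.147 bits/symbol

Repeatedly combine the two least-probable nodes; the expected code length is the sum of the merged weights.
merge 1/17 + 2/17 → 3/17
merge 5/34 + 3/17 → 11/34
merge 11/34 + 11/34 → 11/17
merge 6/17 + 11/17 → 1
L = 3/17 + 11/34 + 11/17 + 1 = 73/34 ≈ 2.147 bits/symbol.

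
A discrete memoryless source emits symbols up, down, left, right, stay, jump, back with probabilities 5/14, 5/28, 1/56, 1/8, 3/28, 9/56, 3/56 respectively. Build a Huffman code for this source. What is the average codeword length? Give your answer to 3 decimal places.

2.536 bits/symbol

Repeatedly combine the two least-probable nodes; the expected code length is the sum of the merged weights.
merge 1/56 + 3/56 → 1/14
merge 1/14 + 3/28 → 5/28
merge 1/8 + 9/56 → 2/7
merge 5/28 + 5/28 → 5/14
merge 2/7 + 5/14 → 9/14
merge 5/14 + 9/14 → 1
L = 1/14 + 5/28 + 2/7 + 5/14 + 9/14 + 1 = 71/28 ≈ 2.536 bits/symbol.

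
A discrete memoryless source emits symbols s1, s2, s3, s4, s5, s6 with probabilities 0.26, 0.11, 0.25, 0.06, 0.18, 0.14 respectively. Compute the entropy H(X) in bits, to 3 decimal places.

H = −Σ pᵢ log₂ pᵢ.
−0.26·log₂(0.26) = 0.5053
−0.11·log₂(0.11) = 0.3503
−0.25·log₂(0.25) = 0.5000
−0.06·log₂(0.06) = 0.2435
−0.18·log₂(0.18) = 0.4453
−0.14·log₂(0.14) = 0.3971
Sum ≈ 2.4415 → 2.442 bits.

2.442 bits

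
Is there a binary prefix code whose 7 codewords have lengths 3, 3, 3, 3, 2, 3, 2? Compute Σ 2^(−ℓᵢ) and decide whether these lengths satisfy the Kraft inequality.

With common denominator 2^3 = 8: Σ 2^(−ℓᵢ) = 1/8 + 1/8 + 1/8 + 1/8 + 2/8 + 1/8 + 2/8 = 9/8 = 1.125.
Kraft's inequality requires Σ ≤ 1; here Σ = 1.125 > 1, so no such prefix code exists.

1.125; no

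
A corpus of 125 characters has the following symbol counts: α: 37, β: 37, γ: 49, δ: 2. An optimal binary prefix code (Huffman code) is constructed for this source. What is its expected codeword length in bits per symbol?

Probabilities are the counts divided by 125.
Repeatedly combine the two least-probable nodes; the expected code length is the sum of the merged weights.
merge 2/125 + 37/125 → 39/125
merge 37/125 + 39/125 → 76/125
merge 49/125 + 76/125 → 1
L = 39/125 + 76/125 + 1 = 48/25 = 1.92 bits/symbol.

1.92 bits/symbol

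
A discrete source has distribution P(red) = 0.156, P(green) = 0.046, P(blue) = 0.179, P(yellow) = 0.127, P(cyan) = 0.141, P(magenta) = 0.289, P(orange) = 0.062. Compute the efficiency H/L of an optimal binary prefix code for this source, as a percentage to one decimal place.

Entropy H = −Σ p log₂ p ≈ 2.6096 bits.
Huffman merges: 23/500+31/500→27/250; 27/250+127/1000→47/200; 141/1000+39/250→297/1000; 179/1000+47/200→207/500; 289/1000+297/1000→293/500; 207/500+293/500→1. L = 66/25 ≈ 2.6400.
Efficiency = H/L = 2.6096/2.6400 = 98.8%.

98.8%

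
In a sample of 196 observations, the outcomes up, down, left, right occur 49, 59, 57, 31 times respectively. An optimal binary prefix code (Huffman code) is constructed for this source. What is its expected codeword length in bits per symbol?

2 bits/symbol

Probabilities are the counts divided by 196.
Repeatedly combine the two least-probable nodes; the expected code length is the sum of the merged weights.
merge 31/196 + 1/4 → 20/49
merge 57/196 + 59/196 → 29/49
merge 20/49 + 29/49 → 1
L = 20/49 + 29/49 + 1 = 2 bits/symbol.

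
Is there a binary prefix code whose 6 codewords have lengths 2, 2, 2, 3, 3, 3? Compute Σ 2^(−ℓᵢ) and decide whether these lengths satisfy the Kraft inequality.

With common denominator 2^3 = 8: Σ 2^(−ℓᵢ) = 2/8 + 2/8 + 2/8 + 1/8 + 1/8 + 1/8 = 9/8 = 1.125.
Kraft's inequality requires Σ ≤ 1; here Σ = 1.125 > 1, so no such prefix code exists.

1.125; no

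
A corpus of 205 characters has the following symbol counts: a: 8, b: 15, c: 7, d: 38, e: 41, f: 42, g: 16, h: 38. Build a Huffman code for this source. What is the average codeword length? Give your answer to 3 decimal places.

Probabilities are the counts divided by 205.
Repeatedly combine the two least-probable nodes; the expected code length is the sum of the merged weights.
merge 7/205 + 8/205 → 3/41
merge 3/41 + 3/41 → 6/41
merge 16/205 + 6/41 → 46/205
merge 38/205 + 38/205 → 76/205
merge 1/5 + 42/205 → 83/205
merge 46/205 + 76/205 → 122/205
merge 83/205 + 122/205 → 1
L = 3/41 + 6/41 + 46/205 + 76/205 + 83/205 + 122/205 + 1 = 577/205 ≈ 2.815 bits/symbol.

2.815 bits/symbol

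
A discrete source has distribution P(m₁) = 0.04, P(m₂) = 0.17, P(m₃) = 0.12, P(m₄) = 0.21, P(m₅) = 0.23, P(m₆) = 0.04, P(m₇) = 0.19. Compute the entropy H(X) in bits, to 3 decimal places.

2.589 bits

H = −Σ pᵢ log₂ pᵢ.
−0.04·log₂(0.04) = 0.1858
−0.17·log₂(0.17) = 0.4346
−0.12·log₂(0.12) = 0.3671
−0.21·log₂(0.21) = 0.4728
−0.23·log₂(0.23) = 0.4877
−0.04·log₂(0.04) = 0.1858
−0.19·log₂(0.19) = 0.4552
Sum ≈ 2.5889 → 2.589 bits.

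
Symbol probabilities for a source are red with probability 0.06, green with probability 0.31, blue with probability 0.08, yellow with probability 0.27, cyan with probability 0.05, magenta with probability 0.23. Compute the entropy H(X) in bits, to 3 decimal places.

2.273 bits

H = −Σ pᵢ log₂ pᵢ.
−0.06·log₂(0.06) = 0.2435
−0.31·log₂(0.31) = 0.5238
−0.08·log₂(0.08) = 0.2915
−0.27·log₂(0.27) = 0.5100
−0.05·log₂(0.05) = 0.2161
−0.23·log₂(0.23) = 0.4877
Sum ≈ 2.2726 → 2.273 bits.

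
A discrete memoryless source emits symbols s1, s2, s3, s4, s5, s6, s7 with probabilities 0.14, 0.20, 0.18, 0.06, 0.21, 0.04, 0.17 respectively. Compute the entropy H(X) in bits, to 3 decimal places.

H = −Σ pᵢ log₂ pᵢ.
−0.14·log₂(0.14) = 0.3971
−0.20·log₂(0.20) = 0.4644
−0.18·log₂(0.18) = 0.4453
−0.06·log₂(0.06) = 0.2435
−0.21·log₂(0.21) = 0.4728
−0.04·log₂(0.04) = 0.1858
−0.17·log₂(0.17) = 0.4346
Sum ≈ 2.6435 → 2.644 bits.

2.644 bits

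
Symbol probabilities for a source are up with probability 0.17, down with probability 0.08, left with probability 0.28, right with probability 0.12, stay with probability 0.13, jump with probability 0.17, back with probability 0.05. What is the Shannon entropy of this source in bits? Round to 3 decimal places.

2.641 bits

H = −Σ pᵢ log₂ pᵢ.
−0.17·log₂(0.17) = 0.4346
−0.08·log₂(0.08) = 0.2915
−0.28·log₂(0.28) = 0.5142
−0.12·log₂(0.12) = 0.3671
−0.13·log₂(0.13) = 0.3826
−0.17·log₂(0.17) = 0.4346
−0.05·log₂(0.05) = 0.2161
Sum ≈ 2.6407 → 2.641 bits.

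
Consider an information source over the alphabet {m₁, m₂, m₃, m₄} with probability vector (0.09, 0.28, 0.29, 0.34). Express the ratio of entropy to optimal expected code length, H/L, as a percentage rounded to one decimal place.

93.7%

Entropy H = −Σ p log₂ p ≈ 1.8740 bits.
Huffman merges: 9/100+7/25→37/100; 29/100+17/50→63/100; 37/100+63/100→1. L = 2 ≈ 2.0000.
Efficiency = H/L = 1.8740/2.0000 = 93.7%.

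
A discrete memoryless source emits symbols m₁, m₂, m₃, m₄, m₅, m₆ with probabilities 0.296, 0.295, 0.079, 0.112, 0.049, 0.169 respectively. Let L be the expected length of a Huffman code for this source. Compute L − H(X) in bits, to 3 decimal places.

0.039 bits

Entropy H = −Σ p log₂ p ≈ 2.3291 bits.
Huffman merges: 49/1000+79/1000→16/125; 14/125+16/125→6/25; 169/1000+6/25→409/1000; 59/200+37/125→591/1000; 409/1000+591/1000→1. L = 296/125 ≈ 2.3680.
L − H = 2.3680 − 2.3291 = 0.039 bits.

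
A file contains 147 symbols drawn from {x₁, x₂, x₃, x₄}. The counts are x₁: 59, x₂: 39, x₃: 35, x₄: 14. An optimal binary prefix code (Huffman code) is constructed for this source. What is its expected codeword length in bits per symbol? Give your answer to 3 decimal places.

Probabilities are the counts divided by 147.
Repeatedly combine the two least-probable nodes; the expected code length is the sum of the merged weights.
merge 2/21 + 5/21 → 1/3
merge 13/49 + 1/3 → 88/147
merge 59/147 + 88/147 → 1
L = 1/3 + 88/147 + 1 = 284/147 ≈ 1.932 bits/symbol.

1.932 bits/symbol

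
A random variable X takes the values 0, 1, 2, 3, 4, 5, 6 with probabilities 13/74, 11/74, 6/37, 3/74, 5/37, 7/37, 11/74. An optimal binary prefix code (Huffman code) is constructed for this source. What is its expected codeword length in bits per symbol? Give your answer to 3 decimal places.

2.811 bits/symbol

Repeatedly combine the two least-probable nodes; the expected code length is the sum of the merged weights.
merge 3/74 + 5/37 → 13/74
merge 11/74 + 11/74 → 11/37
merge 6/37 + 13/74 → 25/74
merge 13/74 + 7/37 → 27/74
merge 11/37 + 25/74 → 47/74
merge 27/74 + 47/74 → 1
L = 13/74 + 11/37 + 25/74 + 27/74 + 47/74 + 1 = 104/37 ≈ 2.811 bits/symbol.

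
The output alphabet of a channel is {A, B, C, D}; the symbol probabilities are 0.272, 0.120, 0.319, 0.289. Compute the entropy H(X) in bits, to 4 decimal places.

H = −Σ pᵢ log₂ pᵢ.
−0.272·log₂(0.272) = 0.5109
−0.120·log₂(0.120) = 0.3671
−0.319·log₂(0.319) = 0.5258
−0.289·log₂(0.289) = 0.5176
Sum ≈ 1.9214 → 1.9214 bits.

1.9214 bits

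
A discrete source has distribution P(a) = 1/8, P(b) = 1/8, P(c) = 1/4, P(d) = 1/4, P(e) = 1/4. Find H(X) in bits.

2.25 bits

Each probability is a power of 1/2, so log₂(1/p) is an integer.
H = Σ p·log₂(1/p) = 1/8·3 + 1/8·3 + 1/4·2 + 1/4·2 + 1/4·2 = 2.25 bits.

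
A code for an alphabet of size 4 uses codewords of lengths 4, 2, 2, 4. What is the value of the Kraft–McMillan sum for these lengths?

With common denominator 2^4 = 16: Σ 2^(−ℓᵢ) = 1/16 + 4/16 + 4/16 + 1/16 = 10/16 = 0.625.

0.625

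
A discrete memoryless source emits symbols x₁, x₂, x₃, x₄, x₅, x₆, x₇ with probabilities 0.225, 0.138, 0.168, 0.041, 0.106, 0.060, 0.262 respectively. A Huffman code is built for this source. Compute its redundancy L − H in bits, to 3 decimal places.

0.021 bits

Entropy H = −Σ p log₂ p ≈ 2.5928 bits.
Huffman merges: 41/1000+3/50→101/1000; 101/1000+53/500→207/1000; 69/500+21/125→153/500; 207/1000+9/40→54/125; 131/500+153/500→71/125; 54/125+71/125→1. L = 1307/500 ≈ 2.6140.
L − H = 2.6140 − 2.5928 = 0.021 bits.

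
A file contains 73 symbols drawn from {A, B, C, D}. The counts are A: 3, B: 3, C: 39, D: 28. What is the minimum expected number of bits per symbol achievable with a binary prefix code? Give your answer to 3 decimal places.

Probabilities are the counts divided by 73.
Repeatedly combine the two least-probable nodes; the expected code length is the sum of the merged weights.
merge 3/73 + 3/73 → 6/73
merge 6/73 + 28/73 → 34/73
merge 34/73 + 39/73 → 1
L = 6/73 + 34/73 + 1 = 113/73 ≈ 1.548 bits/symbol.

1.548 bits/symbol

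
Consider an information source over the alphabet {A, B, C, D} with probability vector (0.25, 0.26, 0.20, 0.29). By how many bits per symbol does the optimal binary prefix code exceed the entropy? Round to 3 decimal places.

Entropy H = −Σ p log₂ p ≈ 1.9876 bits.
Huffman merges: 1/5+1/4→9/20; 13/50+29/100→11/20; 9/20+11/20→1. L = 2 ≈ 2.0000.
L − H = 2.0000 − 1.9876 = 0.012 bits.

0.012 bits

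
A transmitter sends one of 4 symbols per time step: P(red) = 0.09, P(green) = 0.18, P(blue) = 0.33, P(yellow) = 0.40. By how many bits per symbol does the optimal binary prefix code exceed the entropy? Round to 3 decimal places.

Entropy H = −Σ p log₂ p ≈ 1.8146 bits.
Huffman merges: 9/100+9/50→27/100; 27/100+33/100→3/5; 2/5+3/5→1. L = 187/100 ≈ 1.8700.
L − H = 1.8700 − 1.8146 = 0.055 bits.

0.055 bits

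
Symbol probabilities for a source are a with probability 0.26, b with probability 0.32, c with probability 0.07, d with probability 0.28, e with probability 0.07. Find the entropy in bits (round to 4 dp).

H = −Σ pᵢ log₂ pᵢ.
−0.26·log₂(0.26) = 0.5053
−0.32·log₂(0.32) = 0.5260
−0.07·log₂(0.07) = 0.2686
−0.28·log₂(0.28) = 0.5142
−0.07·log₂(0.07) = 0.2686
Sum ≈ 2.0827 → 2.0827 bits.

2.0827 bits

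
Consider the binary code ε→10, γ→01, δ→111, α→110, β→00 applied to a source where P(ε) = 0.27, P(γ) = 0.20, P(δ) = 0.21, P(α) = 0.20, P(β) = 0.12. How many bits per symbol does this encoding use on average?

L̄ = Σ pᵢ·ℓᵢ = 0.27·2 + 0.20·2 + 0.21·3 + 0.20·3 + 0.12·2 = 2.41 bits/symbol.

2.41 bits/symbol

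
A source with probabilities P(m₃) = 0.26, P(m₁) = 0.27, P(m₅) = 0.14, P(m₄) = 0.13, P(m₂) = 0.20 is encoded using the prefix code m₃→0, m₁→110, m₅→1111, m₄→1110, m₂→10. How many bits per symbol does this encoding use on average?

2.55 bits/symbol

L̄ = Σ pᵢ·ℓᵢ = 0.26·1 + 0.27·3 + 0.14·4 + 0.13·4 + 0.20·2 = 2.55 bits/symbol.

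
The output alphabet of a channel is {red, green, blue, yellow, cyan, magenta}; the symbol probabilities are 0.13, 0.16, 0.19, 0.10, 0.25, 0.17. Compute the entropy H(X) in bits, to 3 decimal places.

H = −Σ pᵢ log₂ pᵢ.
−0.13·log₂(0.13) = 0.3826
−0.16·log₂(0.16) = 0.4230
−0.19·log₂(0.19) = 0.4552
−0.10·log₂(0.10) = 0.3322
−0.25·log₂(0.25) = 0.5000
−0.17·log₂(0.17) = 0.4346
Sum ≈ 2.5277 → 2.528 bits.

2.528 bits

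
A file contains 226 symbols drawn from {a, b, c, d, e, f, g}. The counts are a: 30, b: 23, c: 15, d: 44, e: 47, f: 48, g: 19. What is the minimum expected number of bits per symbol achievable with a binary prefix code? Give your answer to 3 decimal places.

Probabilities are the counts divided by 226.
Repeatedly combine the two least-probable nodes; the expected code length is the sum of the merged weights.
merge 15/226 + 19/226 → 17/113
merge 23/226 + 15/113 → 53/226
merge 17/113 + 22/113 → 39/113
merge 47/226 + 24/113 → 95/226
merge 53/226 + 39/113 → 131/226
merge 95/226 + 131/226 → 1
L = 17/113 + 53/226 + 39/113 + 95/226 + 131/226 + 1 = 617/226 ≈ 2.730 bits/symbol.

2.730 bits/symbol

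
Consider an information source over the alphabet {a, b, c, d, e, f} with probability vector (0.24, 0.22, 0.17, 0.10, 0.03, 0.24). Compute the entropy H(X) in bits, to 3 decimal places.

H = −Σ pᵢ log₂ pᵢ.
−0.24·log₂(0.24) = 0.4941
−0.22·log₂(0.22) = 0.4806
−0.17·log₂(0.17) = 0.4346
−0.10·log₂(0.10) = 0.3322
−0.03·log₂(0.03) = 0.1518
−0.24·log₂(0.24) = 0.4941
Sum ≈ 2.3874 → 2.387 bits.

2.387 bits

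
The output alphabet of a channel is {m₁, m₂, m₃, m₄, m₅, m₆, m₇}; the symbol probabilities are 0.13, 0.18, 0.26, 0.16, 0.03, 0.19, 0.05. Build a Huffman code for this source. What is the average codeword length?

Repeatedly combine the two least-probable nodes; the expected code length is the sum of the merged weights.
merge 3/100 + 1/20 → 2/25
merge 2/25 + 13/100 → 21/100
merge 4/25 + 9/50 → 17/50
merge 19/100 + 21/100 → 2/5
merge 13/50 + 17/50 → 3/5
merge 2/5 + 3/5 → 1
L = 2/25 + 21/100 + 17/50 + 2/5 + 3/5 + 1 = 263/100 = 2.63 bits/symbol.

2.63 bits/symbol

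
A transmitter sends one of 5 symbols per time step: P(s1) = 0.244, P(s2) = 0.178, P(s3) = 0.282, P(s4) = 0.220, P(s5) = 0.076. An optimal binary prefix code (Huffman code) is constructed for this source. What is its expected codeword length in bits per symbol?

2.254 bits/symbol

Repeatedly combine the two least-probable nodes; the expected code length is the sum of the merged weights.
merge 19/250 + 89/500 → 127/500
merge 11/50 + 61/250 → 58/125
merge 127/500 + 141/500 → 67/125
merge 58/125 + 67/125 → 1
L = 127/500 + 58/125 + 67/125 + 1 = 1127/500 = 2.254 bits/symbol.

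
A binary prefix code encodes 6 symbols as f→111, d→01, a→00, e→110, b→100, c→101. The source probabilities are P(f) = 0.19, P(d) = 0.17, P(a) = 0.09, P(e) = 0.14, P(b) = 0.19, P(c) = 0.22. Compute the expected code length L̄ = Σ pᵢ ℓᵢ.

2.74 bits/symbol

L̄ = Σ pᵢ·ℓᵢ = 0.19·3 + 0.17·2 + 0.09·2 + 0.14·3 + 0.19·3 + 0.22·3 = 2.74 bits/symbol.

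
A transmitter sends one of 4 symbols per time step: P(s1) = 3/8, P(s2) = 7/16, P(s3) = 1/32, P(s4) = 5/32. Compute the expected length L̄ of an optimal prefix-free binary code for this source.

1.75 bits/symbol

Repeatedly combine the two least-probable nodes; the expected code length is the sum of the merged weights.
merge 1/32 + 5/32 → 3/16
merge 3/16 + 3/8 → 9/16
merge 7/16 + 9/16 → 1
L = 3/16 + 9/16 + 1 = 7/4 = 1.75 bits/symbol.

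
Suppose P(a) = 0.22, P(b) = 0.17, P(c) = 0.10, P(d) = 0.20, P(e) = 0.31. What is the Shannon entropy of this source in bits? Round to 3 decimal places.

H = −Σ pᵢ log₂ pᵢ.
−0.22·log₂(0.22) = 0.4806
−0.17·log₂(0.17) = 0.4346
−0.10·log₂(0.10) = 0.3322
−0.20·log₂(0.20) = 0.4644
−0.31·log₂(0.31) = 0.5238
Sum ≈ 2.2355 → 2.236 bits.

2.236 bits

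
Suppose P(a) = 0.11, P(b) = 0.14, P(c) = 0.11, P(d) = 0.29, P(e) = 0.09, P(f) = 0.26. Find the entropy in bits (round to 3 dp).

H = −Σ pᵢ log₂ pᵢ.
−0.11·log₂(0.11) = 0.3503
−0.14·log₂(0.14) = 0.3971
−0.11·log₂(0.11) = 0.3503
−0.29·log₂(0.29) = 0.5179
−0.09·log₂(0.09) = 0.3127
−0.26·log₂(0.26) = 0.5053
Sum ≈ 2.4335 → 2.434 bits.

2.434 bits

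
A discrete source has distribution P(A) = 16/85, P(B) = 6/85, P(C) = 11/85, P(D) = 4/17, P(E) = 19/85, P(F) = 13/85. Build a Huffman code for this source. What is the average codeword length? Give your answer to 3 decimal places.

Repeatedly combine the two least-probable nodes; the expected code length is the sum of the merged weights.
merge 6/85 + 11/85 → 1/5
merge 13/85 + 16/85 → 29/85
merge 1/5 + 19/85 → 36/85
merge 4/17 + 29/85 → 49/85
merge 36/85 + 49/85 → 1
L = 1/5 + 29/85 + 36/85 + 49/85 + 1 = 216/85 ≈ 2.541 bits/symbol.

2.541 bits/symbol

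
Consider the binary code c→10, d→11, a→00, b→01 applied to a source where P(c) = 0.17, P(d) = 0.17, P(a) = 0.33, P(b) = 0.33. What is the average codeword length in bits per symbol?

2 bits/symbol

L̄ = Σ pᵢ·ℓᵢ = 0.17·2 + 0.17·2 + 0.33·2 + 0.33·2 = 2 bits/symbol.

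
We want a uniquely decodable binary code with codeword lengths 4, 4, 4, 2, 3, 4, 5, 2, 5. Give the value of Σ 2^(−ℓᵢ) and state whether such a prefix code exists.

With common denominator 2^5 = 32: Σ 2^(−ℓᵢ) = 2/32 + 2/32 + 2/32 + 8/32 + 4/32 + 2/32 + 1/32 + 8/32 + 1/32 = 30/32 = 0.9375.
Kraft's inequality requires Σ ≤ 1; here Σ = 0.9375 ≤ 1, so such a prefix code exists.

0.9375; yes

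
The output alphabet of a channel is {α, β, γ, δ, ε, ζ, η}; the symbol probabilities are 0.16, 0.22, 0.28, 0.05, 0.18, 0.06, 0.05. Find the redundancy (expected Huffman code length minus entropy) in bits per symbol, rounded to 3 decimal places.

Entropy H = −Σ p log₂ p ≈ 2.5388 bits.
Huffman merges: 1/20+1/20→1/10; 3/50+1/10→4/25; 4/25+4/25→8/25; 9/50+11/50→2/5; 7/25+8/25→3/5; 2/5+3/5→1. L = 129/50 ≈ 2.5800.
L − H = 2.5800 − 2.5388 = 0.041 bits.

0.041 bits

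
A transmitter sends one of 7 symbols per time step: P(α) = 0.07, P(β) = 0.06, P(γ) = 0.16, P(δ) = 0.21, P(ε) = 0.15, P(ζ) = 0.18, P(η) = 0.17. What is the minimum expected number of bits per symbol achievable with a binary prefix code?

Repeatedly combine the two least-probable nodes; the expected code length is the sum of the merged weights.
merge 3/50 + 7/100 → 13/100
merge 13/100 + 3/20 → 7/25
merge 4/25 + 17/100 → 33/100
merge 9/50 + 21/100 → 39/100
merge 7/25 + 33/100 → 61/100
merge 39/100 + 61/100 → 1
L = 13/100 + 7/25 + 33/100 + 39/100 + 61/100 + 1 = 137/50 = 2.74 bits/symbol.

2.74 bits/symbol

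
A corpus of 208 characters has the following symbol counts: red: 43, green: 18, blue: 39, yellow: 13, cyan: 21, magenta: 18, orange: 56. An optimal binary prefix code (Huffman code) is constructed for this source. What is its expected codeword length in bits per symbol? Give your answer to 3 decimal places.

2.673 bits/symbol

Probabilities are the counts divided by 208.
Repeatedly combine the two least-probable nodes; the expected code length is the sum of the merged weights.
merge 1/16 + 9/104 → 31/208
merge 9/104 + 21/208 → 3/16
merge 31/208 + 3/16 → 35/104
merge 3/16 + 43/208 → 41/104
merge 7/26 + 35/104 → 63/104
merge 41/104 + 63/104 → 1
L = 31/208 + 3/16 + 35/104 + 41/104 + 63/104 + 1 = 139/52 ≈ 2.673 bits/symbol.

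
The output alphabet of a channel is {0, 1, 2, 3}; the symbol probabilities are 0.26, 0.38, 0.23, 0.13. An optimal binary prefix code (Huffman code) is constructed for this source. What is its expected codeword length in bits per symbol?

Repeatedly combine the two least-probable nodes; the expected code length is the sum of the merged weights.
merge 13/100 + 23/100 → 9/25
merge 13/50 + 9/25 → 31/50
merge 19/50 + 31/50 → 1
L = 9/25 + 31/50 + 1 = 99/50 = 1.98 bits/symbol.

1.98 bits/symbol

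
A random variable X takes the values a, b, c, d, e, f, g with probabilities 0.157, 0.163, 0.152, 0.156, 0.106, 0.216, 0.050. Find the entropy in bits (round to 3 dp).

2.714 bits

H = −Σ pᵢ log₂ pᵢ.
−0.157·log₂(0.157) = 0.4194
−0.163·log₂(0.163) = 0.4266
−0.152·log₂(0.152) = 0.4131
−0.156·log₂(0.156) = 0.4181
−0.106·log₂(0.106) = 0.3432
−0.216·log₂(0.216) = 0.4776
−0.050·log₂(0.050) = 0.2161
Sum ≈ 2.7141 → 2.714 bits.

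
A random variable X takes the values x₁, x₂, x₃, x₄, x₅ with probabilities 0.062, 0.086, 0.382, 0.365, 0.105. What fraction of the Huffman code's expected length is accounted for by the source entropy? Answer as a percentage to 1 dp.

Entropy H = −Σ p log₂ p ≈ 1.9556 bits.
Huffman merges: 31/500+43/500→37/250; 21/200+37/250→253/1000; 253/1000+73/200→309/500; 191/500+309/500→1. L = 2019/1000 ≈ 2.0190.
Efficiency = H/L = 1.9556/2.0190 = 96.9%.

96.9%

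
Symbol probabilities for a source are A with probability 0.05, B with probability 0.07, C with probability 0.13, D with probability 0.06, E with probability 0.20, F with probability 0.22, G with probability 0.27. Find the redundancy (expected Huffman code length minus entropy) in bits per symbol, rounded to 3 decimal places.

0.034 bits

Entropy H = −Σ p log₂ p ≈ 2.5658 bits.
Huffman merges: 1/20+3/50→11/100; 7/100+11/100→9/50; 13/100+9/50→31/100; 1/5+11/50→21/50; 27/100+31/100→29/50; 21/50+29/50→1. L = 13/5 ≈ 2.6000.
L − H = 2.6000 − 2.5658 = 0.034 bits.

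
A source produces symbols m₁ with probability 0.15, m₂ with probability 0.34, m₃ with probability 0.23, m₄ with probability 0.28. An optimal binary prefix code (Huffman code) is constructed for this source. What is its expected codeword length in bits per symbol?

Repeatedly combine the two least-probable nodes; the expected code length is the sum of the merged weights.
merge 3/20 + 23/100 → 19/50
merge 7/25 + 17/50 → 31/50
merge 19/50 + 31/50 → 1
L = 19/50 + 31/50 + 1 = 2 bits/symbol.

2 bits/symbol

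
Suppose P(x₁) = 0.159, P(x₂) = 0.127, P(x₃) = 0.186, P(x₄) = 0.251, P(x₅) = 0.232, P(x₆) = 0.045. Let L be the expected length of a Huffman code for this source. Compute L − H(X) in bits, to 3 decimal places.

Entropy H = −Σ p log₂ p ≈ 2.4421 bits.
Huffman merges: 9/200+127/1000→43/250; 159/1000+43/250→331/1000; 93/500+29/125→209/500; 251/1000+331/1000→291/500; 209/500+291/500→1. L = 2503/1000 ≈ 2.5030.
L − H = 2.5030 − 2.4421 = 0.061 bits.

0.061 bits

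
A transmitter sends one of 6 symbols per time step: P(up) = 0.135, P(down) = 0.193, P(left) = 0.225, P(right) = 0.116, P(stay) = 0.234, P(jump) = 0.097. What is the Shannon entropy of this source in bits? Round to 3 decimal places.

2.510 bits

H = −Σ pᵢ log₂ pᵢ.
−0.135·log₂(0.135) = 0.3900
−0.193·log₂(0.193) = 0.4581
−0.225·log₂(0.225) = 0.4842
−0.116·log₂(0.116) = 0.3605
−0.234·log₂(0.234) = 0.4903
−0.097·log₂(0.097) = 0.3265
Sum ≈ 2.5096 → 2.510 bits.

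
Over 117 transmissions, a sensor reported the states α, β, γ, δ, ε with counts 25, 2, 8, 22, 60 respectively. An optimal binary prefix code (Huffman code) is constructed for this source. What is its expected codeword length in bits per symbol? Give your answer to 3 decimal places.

Probabilities are the counts divided by 117.
Repeatedly combine the two least-probable nodes; the expected code length is the sum of the merged weights.
merge 2/117 + 8/117 → 10/117
merge 10/117 + 22/117 → 32/117
merge 25/117 + 32/117 → 19/39
merge 19/39 + 20/39 → 1
L = 10/117 + 32/117 + 19/39 + 1 = 24/13 ≈ 1.846 bits/symbol.

1.846 bits/symbol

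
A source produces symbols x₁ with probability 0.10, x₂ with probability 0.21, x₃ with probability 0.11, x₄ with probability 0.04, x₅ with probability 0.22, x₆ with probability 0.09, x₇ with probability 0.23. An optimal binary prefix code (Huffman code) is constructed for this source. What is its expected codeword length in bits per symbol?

Repeatedly combine the two least-probable nodes; the expected code length is the sum of the merged weights.
merge 1/25 + 9/100 → 13/100
merge 1/10 + 11/100 → 21/100
merge 13/100 + 21/100 → 17/50
merge 21/100 + 11/50 → 43/100
merge 23/100 + 17/50 → 57/100
merge 43/100 + 57/100 → 1
L = 13/100 + 21/100 + 17/50 + 43/100 + 57/100 + 1 = 67/25 = 2.68 bits/symbol.

2.68 bits/symbol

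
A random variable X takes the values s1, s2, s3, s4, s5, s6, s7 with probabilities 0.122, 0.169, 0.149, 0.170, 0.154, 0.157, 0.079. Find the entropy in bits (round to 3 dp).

2.772 bits

H = −Σ pᵢ log₂ pᵢ.
−0.122·log₂(0.122) = 0.3703
−0.169·log₂(0.169) = 0.4335
−0.149·log₂(0.149) = 0.4092
−0.170·log₂(0.170) = 0.4346
−0.154·log₂(0.154) = 0.4156
−0.157·log₂(0.157) = 0.4194
−0.079·log₂(0.079) = 0.2893
Sum ≈ 2.7719 → 2.772 bits.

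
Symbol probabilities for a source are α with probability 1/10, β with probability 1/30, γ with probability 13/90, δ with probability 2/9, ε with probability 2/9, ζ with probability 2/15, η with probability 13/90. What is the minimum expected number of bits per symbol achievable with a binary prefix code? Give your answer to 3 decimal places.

2.689 bits/symbol

Repeatedly combine the two least-probable nodes; the expected code length is the sum of the merged weights.
merge 1/30 + 1/10 → 2/15
merge 2/15 + 2/15 → 4/15
merge 13/90 + 13/90 → 13/45
merge 2/9 + 2/9 → 4/9
merge 4/15 + 13/45 → 5/9
merge 4/9 + 5/9 → 1
L = 2/15 + 4/15 + 13/45 + 4/9 + 5/9 + 1 = 121/45 ≈ 2.689 bits/symbol.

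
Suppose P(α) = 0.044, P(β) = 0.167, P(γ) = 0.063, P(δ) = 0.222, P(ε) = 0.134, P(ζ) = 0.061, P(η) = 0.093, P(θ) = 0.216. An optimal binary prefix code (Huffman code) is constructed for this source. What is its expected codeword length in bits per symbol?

Repeatedly combine the two least-probable nodes; the expected code length is the sum of the merged weights.
merge 11/250 + 61/1000 → 21/200
merge 63/1000 + 93/1000 → 39/250
merge 21/200 + 67/500 → 239/1000
merge 39/250 + 167/1000 → 323/1000
merge 27/125 + 111/500 → 219/500
merge 239/1000 + 323/1000 → 281/500
merge 219/500 + 281/500 → 1
L = 21/200 + 39/250 + 239/1000 + 323/1000 + 219/500 + 281/500 + 1 = 2823/1000 = 2.823 bits/symbol.

2.823 bits/symbol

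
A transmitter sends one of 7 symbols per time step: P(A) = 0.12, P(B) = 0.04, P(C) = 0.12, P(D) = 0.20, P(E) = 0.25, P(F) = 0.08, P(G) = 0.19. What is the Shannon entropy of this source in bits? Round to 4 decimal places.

H = −Σ pᵢ log₂ pᵢ.
−0.12·log₂(0.12) = 0.3671
−0.04·log₂(0.04) = 0.1858
−0.12·log₂(0.12) = 0.3671
−0.20·log₂(0.20) = 0.4644
−0.25·log₂(0.25) = 0.5000
−0.08·log₂(0.08) = 0.2915
−0.19·log₂(0.19) = 0.4552
Sum ≈ 2.6310 → 2.6310 bits.

2.6310 bits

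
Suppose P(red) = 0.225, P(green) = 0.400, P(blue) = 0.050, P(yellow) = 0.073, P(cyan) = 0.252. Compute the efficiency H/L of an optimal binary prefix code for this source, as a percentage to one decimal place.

96.9%

Entropy H = −Σ p log₂ p ≈ 2.0058 bits.
Huffman merges: 1/20+73/1000→123/1000; 123/1000+9/40→87/250; 63/250+87/250→3/5; 2/5+3/5→1. L = 2071/1000 ≈ 2.0710.
Efficiency = H/L = 2.0058/2.0710 = 96.9%.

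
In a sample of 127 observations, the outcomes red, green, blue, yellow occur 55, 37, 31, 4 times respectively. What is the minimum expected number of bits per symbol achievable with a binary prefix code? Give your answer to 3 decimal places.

1.843 bits/symbol

Probabilities are the counts divided by 127.
Repeatedly combine the two least-probable nodes; the expected code length is the sum of the merged weights.
merge 4/127 + 31/127 → 35/127
merge 35/127 + 37/127 → 72/127
merge 55/127 + 72/127 → 1
L = 35/127 + 72/127 + 1 = 234/127 ≈ 1.843 bits/symbol.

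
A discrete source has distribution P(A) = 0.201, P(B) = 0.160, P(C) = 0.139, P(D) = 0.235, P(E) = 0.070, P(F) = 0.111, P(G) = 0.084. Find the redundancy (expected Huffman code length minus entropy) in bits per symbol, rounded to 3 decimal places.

0.022 bits

Entropy H = −Σ p log₂ p ≈ 2.6957 bits.
Huffman merges: 7/100+21/250→77/500; 111/1000+139/1000→1/4; 77/500+4/25→157/500; 201/1000+47/200→109/250; 1/4+157/500→141/250; 109/250+141/250→1. L = 1359/500 ≈ 2.7180.
L − H = 2.7180 − 2.6957 = 0.022 bits.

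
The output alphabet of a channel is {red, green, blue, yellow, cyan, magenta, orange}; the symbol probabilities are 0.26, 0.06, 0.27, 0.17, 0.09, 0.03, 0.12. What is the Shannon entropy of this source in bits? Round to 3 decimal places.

H = −Σ pᵢ log₂ pᵢ.
−0.26·log₂(0.26) = 0.5053
−0.06·log₂(0.06) = 0.2435
−0.27·log₂(0.27) = 0.5100
−0.17·log₂(0.17) = 0.4346
−0.09·log₂(0.09) = 0.3127
−0.03·log₂(0.03) = 0.1518
−0.12·log₂(0.12) = 0.3671
Sum ≈ 2.5249 → 2.525 bits.

2.525 bits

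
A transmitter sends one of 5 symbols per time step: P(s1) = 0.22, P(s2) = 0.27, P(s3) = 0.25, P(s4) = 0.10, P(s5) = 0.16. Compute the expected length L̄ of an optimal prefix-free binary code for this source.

2.26 bits/symbol

Repeatedly combine the two least-probable nodes; the expected code length is the sum of the merged weights.
merge 1/10 + 4/25 → 13/50
merge 11/50 + 1/4 → 47/100
merge 13/50 + 27/100 → 53/100
merge 47/100 + 53/100 → 1
L = 13/50 + 47/100 + 53/100 + 1 = 113/50 = 2.26 bits/symbol.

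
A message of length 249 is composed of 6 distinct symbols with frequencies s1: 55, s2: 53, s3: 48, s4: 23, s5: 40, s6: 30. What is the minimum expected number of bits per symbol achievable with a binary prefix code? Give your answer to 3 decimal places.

2.566 bits/symbol

Probabilities are the counts divided by 249.
Repeatedly combine the two least-probable nodes; the expected code length is the sum of the merged weights.
merge 23/249 + 10/83 → 53/249
merge 40/249 + 16/83 → 88/249
merge 53/249 + 53/249 → 106/249
merge 55/249 + 88/249 → 143/249
merge 106/249 + 143/249 → 1
L = 53/249 + 88/249 + 106/249 + 143/249 + 1 = 213/83 ≈ 2.566 bits/symbol.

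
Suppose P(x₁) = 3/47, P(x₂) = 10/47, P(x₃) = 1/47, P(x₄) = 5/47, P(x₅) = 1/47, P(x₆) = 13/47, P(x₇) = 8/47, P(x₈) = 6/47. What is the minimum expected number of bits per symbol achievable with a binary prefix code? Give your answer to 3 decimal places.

2.660 bits/symbol

Repeatedly combine the two least-probable nodes; the expected code length is the sum of the merged weights.
merge 1/47 + 1/47 → 2/47
merge 2/47 + 3/47 → 5/47
merge 5/47 + 5/47 → 10/47
merge 6/47 + 8/47 → 14/47
merge 10/47 + 10/47 → 20/47
merge 13/47 + 14/47 → 27/47
merge 20/47 + 27/47 → 1
L = 2/47 + 5/47 + 10/47 + 14/47 + 20/47 + 27/47 + 1 = 125/47 ≈ 2.660 bits/symbol.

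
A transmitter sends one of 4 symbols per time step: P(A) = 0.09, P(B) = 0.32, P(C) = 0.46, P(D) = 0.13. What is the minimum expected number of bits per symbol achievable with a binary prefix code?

1.76 bits/symbol

Repeatedly combine the two least-probable nodes; the expected code length is the sum of the merged weights.
merge 9/100 + 13/100 → 11/50
merge 11/50 + 8/25 → 27/50
merge 23/50 + 27/50 → 1
L = 11/50 + 27/50 + 1 = 44/25 = 1.76 bits/symbol.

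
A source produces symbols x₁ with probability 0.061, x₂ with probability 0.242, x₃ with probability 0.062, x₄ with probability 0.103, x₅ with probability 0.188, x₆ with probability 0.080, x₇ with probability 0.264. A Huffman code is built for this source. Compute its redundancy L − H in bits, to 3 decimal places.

Entropy H = −Σ p log₂ p ≈ 2.5800 bits.
Huffman merges: 61/1000+31/500→123/1000; 2/25+103/1000→183/1000; 123/1000+183/1000→153/500; 47/250+121/500→43/100; 33/125+153/500→57/100; 43/100+57/100→1. L = 653/250 ≈ 2.6120.
L − H = 2.6120 − 2.5800 = 0.032 bits.

0.032 bits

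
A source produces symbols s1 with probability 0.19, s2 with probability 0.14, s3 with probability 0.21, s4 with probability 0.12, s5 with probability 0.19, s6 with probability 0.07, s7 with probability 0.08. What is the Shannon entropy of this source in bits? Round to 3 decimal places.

H = −Σ pᵢ log₂ pᵢ.
−0.19·log₂(0.19) = 0.4552
−0.14·log₂(0.14) = 0.3971
−0.21·log₂(0.21) = 0.4728
−0.12·log₂(0.12) = 0.3671
−0.19·log₂(0.19) = 0.4552
−0.07·log₂(0.07) = 0.2686
−0.08·log₂(0.08) = 0.2915
Sum ≈ 2.7075 → 2.708 bits.

2.708 bits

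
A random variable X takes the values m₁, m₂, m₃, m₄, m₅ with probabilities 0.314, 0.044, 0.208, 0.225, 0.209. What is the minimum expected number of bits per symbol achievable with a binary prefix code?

2.252 bits/symbol

Repeatedly combine the two least-probable nodes; the expected code length is the sum of the merged weights.
merge 11/250 + 26/125 → 63/250
merge 209/1000 + 9/40 → 217/500
merge 63/250 + 157/500 → 283/500
merge 217/500 + 283/500 → 1
L = 63/250 + 217/500 + 283/500 + 1 = 563/250 = 2.252 bits/symbol.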